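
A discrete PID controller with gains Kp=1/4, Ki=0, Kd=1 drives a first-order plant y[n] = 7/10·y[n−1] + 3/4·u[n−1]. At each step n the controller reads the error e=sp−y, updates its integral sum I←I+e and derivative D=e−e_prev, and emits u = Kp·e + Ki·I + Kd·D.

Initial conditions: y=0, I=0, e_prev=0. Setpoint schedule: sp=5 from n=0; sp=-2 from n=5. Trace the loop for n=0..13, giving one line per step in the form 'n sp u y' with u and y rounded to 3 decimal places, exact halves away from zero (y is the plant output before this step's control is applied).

0 5 6.250 0.000
1 5 -4.609 4.688
2 5 6.157 -0.176
3 5 -4.544 4.495
4 5 6.072 -0.262
5 -2 -13.225 4.371
6 -2 12.445 -6.859
7 -2 -13.025 4.532
8 -2 12.277 -6.596
9 -2 -12.834 4.591
10 -2 12.106 -6.412
11 -2 -12.651 4.591
12 -2 11.934 -6.275
13 -2 -12.473 4.558

(exact arithmetic carried between steps; '≈' marks a value shown rounded to 6 d.p. or computed from one; I and e_prev carry over from the previous line; the table rounds u and y to 3 d.p., halves away from zero)
n=0: y=0, sp=5, e=sp−y=5; I=5, D=e−e_prev=5; u=1/4·5+0·5+1·5=6.25; next y=7/10·0+3/4·6.25=4.6875
n=1: y=4.6875, sp=5, e=sp−y=0.3125; I=5.3125, D=e−e_prev=-4.6875; u=1/4·0.3125+0·5.3125+1·(-4.6875)=-4.609375; next y=7/10·4.6875+3/4·(-4.609375)≈-0.175781
n=2: y≈-0.175781, sp=5, e=sp−y≈5.175781; I≈10.488281, D=e−e_prev≈4.863281; u=1/4·5.175781+0·10.488281+1·4.863281≈6.157227; next y=7/10·(-0.175781)+3/4·6.157227≈4.494873
n=3: y≈4.494873, sp=5, e=sp−y≈0.505127; I≈10.993408, D=e−e_prev≈-4.670654; u=1/4·0.505127+0·10.993408+1·(-4.670654)≈-4.544373; next y=7/10·4.494873+3/4·(-4.544373)≈-0.261868
n=4: y≈-0.261868, sp=5, e=sp−y≈5.261868; I≈16.255276, D=e−e_prev≈4.756741; u=1/4·5.261868+0·16.255276+1·4.756741≈6.072208; next y=7/10·(-0.261868)+3/4·6.072208≈4.370849
n=5: y≈4.370849, sp=-2, e=sp−y≈-6.370849; I≈9.884428, D=e−e_prev≈-11.632717; u=1/4·(-6.370849)+0·9.884428+1·(-11.632717)≈-13.225429; next y=7/10·4.370849+3/4·(-13.225429)≈-6.859478
n=6: y≈-6.859478, sp=-2, e=sp−y≈4.859478; I≈14.743906, D=e−e_prev≈11.230326; u=1/4·4.859478+0·14.743906+1·11.230326≈12.445196; next y=7/10·(-6.859478)+3/4·12.445196≈4.532262
n=7: y≈4.532262, sp=-2, e=sp−y≈-6.532262; I≈8.211643, D=e−e_prev≈-11.391740; u=1/4·(-6.532262)+0·8.211643+1·(-11.391740)≈-13.024806; next y=7/10·4.532262+3/4·(-13.024806)≈-6.596021
n=8: y≈-6.596021, sp=-2, e=sp−y≈4.596021; I≈12.807664, D=e−e_prev≈11.128283; u=1/4·4.596021+0·12.807664+1·11.128283≈12.277288; next y=7/10·(-6.596021)+3/4·12.277288≈4.590752
n=9: y≈4.590752, sp=-2, e=sp−y≈-6.590752; I≈6.216912, D=e−e_prev≈-11.186772; u=1/4·(-6.590752)+0·6.216912+1·(-11.186772)≈-12.834460; next y=7/10·4.590752+3/4·(-12.834460)≈-6.412319
n=10: y≈-6.412319, sp=-2, e=sp−y≈4.412319; I≈10.629231, D=e−e_prev≈11.003071; u=1/4·4.412319+0·10.629231+1·11.003071≈12.106150; next y=7/10·(-6.412319)+3/4·12.106150≈4.590989
n=11: y≈4.590989, sp=-2, e=sp−y≈-6.590989; I≈4.038242, D=e−e_prev≈-11.003308; u=1/4·(-6.590989)+0·4.038242+1·(-11.003308)≈-12.651056; next y=7/10·4.590989+3/4·(-12.651056)≈-6.274599
n=12: y≈-6.274599, sp=-2, e=sp−y≈4.274599; I≈8.312841, D=e−e_prev≈10.865589; u=1/4·4.274599+0·8.312841+1·10.865589≈11.934239; next y=7/10·(-6.274599)+3/4·11.934239≈4.558459
n=13: y≈4.558459, sp=-2, e=sp−y≈-6.558459; I≈1.754382, D=e−e_prev≈-10.833059; u=1/4·(-6.558459)+0·1.754382+1·(-10.833059)≈-12.472674; next y=7/10·4.558459+3/4·(-12.472674)≈-6.163584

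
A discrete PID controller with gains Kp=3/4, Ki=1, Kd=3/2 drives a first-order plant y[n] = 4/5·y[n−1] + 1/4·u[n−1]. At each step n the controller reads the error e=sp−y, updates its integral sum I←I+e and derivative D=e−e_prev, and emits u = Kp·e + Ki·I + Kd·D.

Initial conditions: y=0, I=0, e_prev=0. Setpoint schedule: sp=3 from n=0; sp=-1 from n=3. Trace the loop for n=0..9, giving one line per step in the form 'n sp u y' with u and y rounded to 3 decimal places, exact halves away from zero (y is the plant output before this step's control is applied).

(exact arithmetic carried between steps; '≈' marks a value shown rounded to 6 d.p. or computed from one; I and e_prev carry over from the previous line; the table rounds u and y to 3 d.p., halves away from zero)
n=0: y=0, sp=3, e=sp−y=3; I=3, D=e−e_prev=3; u=3/4·3+1·3+3/2·3=9.75; next y=4/5·0+1/4·9.75=2.4375
n=1: y=2.4375, sp=3, e=sp−y=0.5625; I=3.5625, D=e−e_prev=-2.4375; u=3/4·0.5625+1·3.5625+3/2·(-2.4375)=0.328125; next y=4/5·2.4375+1/4·0.328125≈2.032031
n=2: y≈2.032031, sp=3, e=sp−y≈0.967969; I≈4.530469, D=e−e_prev≈0.405469; u=3/4·0.967969+1·4.530469+3/2·0.405469≈5.864648; next y=4/5·2.032031+1/4·5.864648≈3.091787
n=3: y≈3.091787, sp=-1, e=sp−y≈-4.091787; I≈0.438682, D=e−e_prev≈-5.059756; u=3/4·(-4.091787)+1·0.438682+3/2·(-5.059756)≈-10.219792; next y=4/5·3.091787+1/4·(-10.219792)≈-0.081518
n=4: y≈-0.081518, sp=-1, e=sp−y≈-0.918482; I≈-0.479800, D=e−e_prev≈3.173306; u=3/4·(-0.918482)+1·(-0.479800)+3/2·3.173306≈3.591297; next y=4/5·(-0.081518)+1/4·3.591297≈0.832610
n=5: y≈0.832610, sp=-1, e=sp−y≈-1.832610; I≈-2.312409, D=e−e_prev≈-0.914128; u=3/4·(-1.832610)+1·(-2.312409)+3/2·(-0.914128)≈-5.058059; next y=4/5·0.832610+1/4·(-5.058059)≈-0.598427
n=6: y≈-0.598427, sp=-1, e=sp−y≈-0.401573; I≈-2.713982, D=e−e_prev≈1.431037; u=3/4·(-0.401573)+1·(-2.713982)+3/2·1.431037≈-0.868607; next y=4/5·(-0.598427)+1/4·(-0.868607)≈-0.695893
n=7: y≈-0.695893, sp=-1, e=sp−y≈-0.304107; I≈-3.018089, D=e−e_prev≈0.097466; u=3/4·(-0.304107)+1·(-3.018089)+3/2·0.097466≈-3.099969; next y=4/5·(-0.695893)+1/4·(-3.099969)≈-1.331707
n=8: y≈-1.331707, sp=-1, e=sp−y≈0.331707; I≈-2.686382, D=e−e_prev≈0.635814; u=3/4·0.331707+1·(-2.686382)+3/2·0.635814≈-1.483881; next y=4/5·(-1.331707)+1/4·(-1.483881)≈-1.436336
n=9: y≈-1.436336, sp=-1, e=sp−y≈0.436336; I≈-2.250046, D=e−e_prev≈0.104629; u=3/4·0.436336+1·(-2.250046)+3/2·0.104629≈-1.765851; next y=4/5·(-1.436336)+1/4·(-1.765851)≈-1.590531

0 3 9.750 0.000
1 3 0.328 2.438
2 3 5.865 2.032
3 -1 -10.220 3.092
4 -1 3.591 -0.082
5 -1 -5.058 0.833
6 -1 -0.869 -0.598
7 -1 -3.100 -0.696
8 -1 -1.484 -1.332
9 -1 -1.766 -1.436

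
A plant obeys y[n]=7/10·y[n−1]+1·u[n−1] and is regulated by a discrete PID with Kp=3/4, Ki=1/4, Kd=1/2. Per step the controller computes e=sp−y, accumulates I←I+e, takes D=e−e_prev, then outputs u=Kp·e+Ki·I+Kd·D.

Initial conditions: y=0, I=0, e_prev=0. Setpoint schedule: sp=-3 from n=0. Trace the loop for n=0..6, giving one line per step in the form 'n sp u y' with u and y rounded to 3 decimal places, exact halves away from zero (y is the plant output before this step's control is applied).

(exact arithmetic carried between steps; '≈' marks a value shown rounded to 6 d.p. or computed from one; I and e_prev carry over from the previous line; the table rounds u and y to 3 d.p., halves away from zero)
n=0: y=0, sp=-3, e=sp−y=-3; I=-3, D=e−e_prev=-3; u=3/4·(-3)+1/4·(-3)+1/2·(-3)=-4.5; next y=7/10·0+1·(-4.5)=-4.5
n=1: y=-4.5, sp=-3, e=sp−y=1.5; I=-1.5, D=e−e_prev=4.5; u=3/4·1.5+1/4·(-1.5)+1/2·4.5=3; next y=7/10·(-4.5)+1·3=-0.15
n=2: y=-0.15, sp=-3, e=sp−y=-2.85; I=-4.35, D=e−e_prev=-4.35; u=3/4·(-2.85)+1/4·(-4.35)+1/2·(-4.35)=-5.4; next y=7/10·(-0.15)+1·(-5.4)=-5.505
n=3: y=-5.505, sp=-3, e=sp−y=2.505; I=-1.845, D=e−e_prev=5.355; u=3/4·2.505+1/4·(-1.845)+1/2·5.355=4.095; next y=7/10·(-5.505)+1·4.095=0.2415
n=4: y=0.2415, sp=-3, e=sp−y=-3.2415; I=-5.0865, D=e−e_prev=-5.7465; u=3/4·(-3.2415)+1/4·(-5.0865)+1/2·(-5.7465)=-6.576; next y=7/10·0.2415+1·(-6.576)=-6.40695
n=5: y=-6.40695, sp=-3, e=sp−y=3.40695; I=-1.67955, D=e−e_prev=6.64845; u=3/4·3.40695+1/4·(-1.67955)+1/2·6.64845=5.45955; next y=7/10·(-6.40695)+1·5.45955=0.974685
n=6: y=0.974685, sp=-3, e=sp−y=-3.974685; I=-5.654235, D=e−e_prev=-7.381635; u=3/4·(-3.974685)+1/4·(-5.654235)+1/2·(-7.381635)=-8.08539; next y=7/10·0.974685+1·(-8.08539)≈-7.403111

0 -3 -4.500 0.000
1 -3 3.000 -4.500
2 -3 -5.400 -0.150
3 -3 4.095 -5.505
4 -3 -6.576 0.242
5 -3 5.460 -6.407
6 -3 -8.085 0.975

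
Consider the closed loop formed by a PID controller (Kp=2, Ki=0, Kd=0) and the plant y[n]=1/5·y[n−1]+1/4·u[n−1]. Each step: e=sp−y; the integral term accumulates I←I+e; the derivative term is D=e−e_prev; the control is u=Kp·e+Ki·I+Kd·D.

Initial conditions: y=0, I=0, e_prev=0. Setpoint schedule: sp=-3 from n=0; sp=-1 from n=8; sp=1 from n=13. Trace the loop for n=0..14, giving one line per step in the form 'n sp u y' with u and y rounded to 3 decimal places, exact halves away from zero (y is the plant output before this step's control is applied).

0 -3 -6.000 0.000
1 -3 -3.000 -1.500
2 -3 -3.900 -1.050
3 -3 -3.630 -1.185
4 -3 -3.711 -1.145
5 -3 -3.687 -1.157
6 -3 -3.694 -1.153
7 -3 -3.692 -1.154
8 -1 0.308 -1.154
9 -1 -1.692 -0.154
10 -1 -1.092 -0.454
11 -1 -1.272 -0.364
12 -1 -1.218 -0.391
13 1 2.765 -0.383
14 1 0.770 0.615

(exact arithmetic carried between steps; '≈' marks a value shown rounded to 6 d.p. or computed from one; I and e_prev carry over from the previous line; the table rounds u and y to 3 d.p., halves away from zero)
n=0: y=0, sp=-3, e=sp−y=-3; I=-3, D=e−e_prev=-3; u=2·(-3)+0·(-3)+0·(-3)=-6; next y=1/5·0+1/4·(-6)=-1.5
n=1: y=-1.5, sp=-3, e=sp−y=-1.5; I=-4.5, D=e−e_prev=1.5; u=2·(-1.5)+0·(-4.5)+0·1.5=-3; next y=1/5·(-1.5)+1/4·(-3)=-1.05
n=2: y=-1.05, sp=-3, e=sp−y=-1.95; I=-6.45, D=e−e_prev=-0.45; u=2·(-1.95)+0·(-6.45)+0·(-0.45)=-3.9; next y=1/5·(-1.05)+1/4·(-3.9)=-1.185
n=3: y=-1.185, sp=-3, e=sp−y=-1.815; I=-8.265, D=e−e_prev=0.135; u=2·(-1.815)+0·(-8.265)+0·0.135=-3.63; next y=1/5·(-1.185)+1/4·(-3.63)=-1.1445
n=4: y=-1.1445, sp=-3, e=sp−y=-1.8555; I=-10.1205, D=e−e_prev=-0.0405; u=2·(-1.8555)+0·(-10.1205)+0·(-0.0405)=-3.711; next y=1/5·(-1.1445)+1/4·(-3.711)=-1.15665
n=5: y=-1.15665, sp=-3, e=sp−y=-1.84335; I=-11.96385, D=e−e_prev=0.01215; u=2·(-1.84335)+0·(-11.96385)+0·0.01215=-3.6867; next y=1/5·(-1.15665)+1/4·(-3.6867)=-1.153005
n=6: y=-1.153005, sp=-3, e=sp−y=-1.846995; I=-13.810845, D=e−e_prev=-0.003645; u=2·(-1.846995)+0·(-13.810845)+0·(-0.003645)=-3.69399; next y=1/5·(-1.153005)+1/4·(-3.69399)≈-1.154099
n=7: y≈-1.154099, sp=-3, e=sp−y≈-1.845902; I≈-15.656747, D=e−e_prev≈0.001094; u=2·(-1.845902)+0·(-15.656747)+0·0.001094≈-3.691803; next y=1/5·(-1.154099)+1/4·(-3.691803)≈-1.153770
n=8: y≈-1.153770, sp=-1, e=sp−y≈0.153770; I≈-15.502976, D=e−e_prev≈1.999672; u=2·0.153770+0·(-15.502976)+0·1.999672≈0.307541; next y=1/5·(-1.153770)+1/4·0.307541≈-0.153869
n=9: y≈-0.153869, sp=-1, e=sp−y≈-0.846131; I≈-16.349107, D=e−e_prev≈-0.999902; u=2·(-0.846131)+0·(-16.349107)+0·(-0.999902)≈-1.692262; next y=1/5·(-0.153869)+1/4·(-1.692262)≈-0.453839
n=10: y≈-0.453839, sp=-1, e=sp−y≈-0.546161; I≈-16.895268, D=e−e_prev≈0.299970; u=2·(-0.546161)+0·(-16.895268)+0·0.299970≈-1.092321; next y=1/5·(-0.453839)+1/4·(-1.092321)≈-0.363848
n=11: y≈-0.363848, sp=-1, e=sp−y≈-0.636152; I≈-17.531420, D=e−e_prev≈-0.089991; u=2·(-0.636152)+0·(-17.531420)+0·(-0.089991)≈-1.272304; next y=1/5·(-0.363848)+1/4·(-1.272304)≈-0.390846
n=12: y≈-0.390846, sp=-1, e=sp−y≈-0.609154; I≈-18.140574, D=e−e_prev≈0.026997; u=2·(-0.609154)+0·(-18.140574)+0·0.026997≈-1.218309; next y=1/5·(-0.390846)+1/4·(-1.218309)≈-0.382746
n=13: y≈-0.382746, sp=1, e=sp−y≈1.382746; I≈-16.757828, D=e−e_prev≈1.991901; u=2·1.382746+0·(-16.757828)+0·1.991901≈2.765493; next y=1/5·(-0.382746)+1/4·2.765493≈0.614824
n=14: y≈0.614824, sp=1, e=sp−y≈0.385176; I≈-16.372652, D=e−e_prev≈-0.997570; u=2·0.385176+0·(-16.372652)+0·(-0.997570)≈0.770352; next y=1/5·0.614824+1/4·0.770352≈0.315553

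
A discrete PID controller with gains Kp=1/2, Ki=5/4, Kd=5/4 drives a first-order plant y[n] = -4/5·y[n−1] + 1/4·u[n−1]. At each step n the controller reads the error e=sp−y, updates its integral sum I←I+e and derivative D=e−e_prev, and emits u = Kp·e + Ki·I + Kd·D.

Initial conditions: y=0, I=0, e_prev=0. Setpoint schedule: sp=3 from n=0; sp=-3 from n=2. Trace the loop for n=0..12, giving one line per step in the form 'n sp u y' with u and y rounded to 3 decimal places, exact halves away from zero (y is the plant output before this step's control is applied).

0 3 9.000 0.000
1 3 2.250 2.250
2 -3 -1.538 -1.238
3 -3 -6.129 0.606
4 -3 -0.465 -2.017
5 -3 -15.514 1.497
6 -3 2.977 -5.076
7 -3 -32.289 4.805
8 -3 20.472 -11.917
9 -3 -68.989 14.651
10 -3 73.016 -28.968
11 -3 -160.239 41.429
12 -3 216.115 -73.203

(exact arithmetic carried between steps; '≈' marks a value shown rounded to 6 d.p. or computed from one; I and e_prev carry over from the previous line; the table rounds u and y to 3 d.p., halves away from zero)
n=0: y=0, sp=3, e=sp−y=3; I=3, D=e−e_prev=3; u=1/2·3+5/4·3+5/4·3=9; next y=-4/5·0+1/4·9=2.25
n=1: y=2.25, sp=3, e=sp−y=0.75; I=3.75, D=e−e_prev=-2.25; u=1/2·0.75+5/4·3.75+5/4·(-2.25)=2.25; next y=-4/5·2.25+1/4·2.25=-1.2375
n=2: y=-1.2375, sp=-3, e=sp−y=-1.7625; I=1.9875, D=e−e_prev=-2.5125; u=1/2·(-1.7625)+5/4·1.9875+5/4·(-2.5125)=-1.5375; next y=-4/5·(-1.2375)+1/4·(-1.5375)=0.605625
n=3: y=0.605625, sp=-3, e=sp−y=-3.605625; I=-1.618125, D=e−e_prev=-1.843125; u=1/2·(-3.605625)+5/4·(-1.618125)+5/4·(-1.843125)=-6.129375; next y=-4/5·0.605625+1/4·(-6.129375)≈-2.016844
n=4: y≈-2.016844, sp=-3, e=sp−y≈-0.983156; I≈-2.601281, D=e−e_prev≈2.622469; u=1/2·(-0.983156)+5/4·(-2.601281)+5/4·2.622469≈-0.465094; next y=-4/5·(-2.016844)+1/4·(-0.465094)≈1.497202
n=5: y≈1.497202, sp=-3, e=sp−y≈-4.497202; I≈-7.098483, D=e−e_prev≈-3.514045; u=1/2·(-4.497202)+5/4·(-7.098483)+5/4·(-3.514045)≈-15.514261; next y=-4/5·1.497202+1/4·(-15.514261)≈-5.076326
n=6: y≈-5.076326, sp=-3, e=sp−y≈2.076326; I≈-5.022156, D=e−e_prev≈6.573528; u=1/2·2.076326+5/4·(-5.022156)+5/4·6.573528≈2.977378; next y=-4/5·(-5.076326)+1/4·2.977378≈4.805406
n=7: y≈4.805406, sp=-3, e=sp−y≈-7.805406; I≈-12.827562, D=e−e_prev≈-9.881732; u=1/2·(-7.805406)+5/4·(-12.827562)+5/4·(-9.881732)≈-32.289320; next y=-4/5·4.805406+1/4·(-32.289320)≈-11.916655
n=8: y≈-11.916655, sp=-3, e=sp−y≈8.916655; I≈-3.910907, D=e−e_prev≈16.722060; u=1/2·8.916655+5/4·(-3.910907)+5/4·16.722060≈20.472269; next y=-4/5·(-11.916655)+1/4·20.472269≈14.651391
n=9: y≈14.651391, sp=-3, e=sp−y≈-17.651391; I≈-21.562298, D=e−e_prev≈-26.568046; u=1/2·(-17.651391)+5/4·(-21.562298)+5/4·(-26.568046)≈-68.988625; next y=-4/5·14.651391+1/4·(-68.988625)≈-28.968269
n=10: y≈-28.968269, sp=-3, e=sp−y≈25.968269; I≈4.405971, D=e−e_prev≈43.619660; u=1/2·25.968269+5/4·4.405971+5/4·43.619660≈73.016173; next y=-4/5·(-28.968269)+1/4·73.016173≈41.428658
n=11: y≈41.428658, sp=-3, e=sp−y≈-44.428658; I≈-40.022688, D=e−e_prev≈-70.396927; u=1/2·(-44.428658)+5/4·(-40.022688)+5/4·(-70.396927)≈-160.238848; next y=-4/5·41.428658+1/4·(-160.238848)≈-73.202639
n=12: y≈-73.202639, sp=-3, e=sp−y≈70.202639; I≈30.179951, D=e−e_prev≈114.631297; u=1/2·70.202639+5/4·30.179951+5/4·114.631297≈216.115379; next y=-4/5·(-73.202639)+1/4·216.115379≈112.590956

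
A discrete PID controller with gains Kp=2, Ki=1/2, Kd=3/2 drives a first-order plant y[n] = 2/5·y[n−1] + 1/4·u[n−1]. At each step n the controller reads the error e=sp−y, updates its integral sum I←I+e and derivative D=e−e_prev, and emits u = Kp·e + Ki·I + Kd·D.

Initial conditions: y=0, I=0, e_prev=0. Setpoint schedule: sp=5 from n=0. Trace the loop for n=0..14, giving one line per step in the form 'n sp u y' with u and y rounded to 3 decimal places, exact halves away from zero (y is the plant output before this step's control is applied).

(exact arithmetic carried between steps; '≈' marks a value shown rounded to 6 d.p. or computed from one; I and e_prev carry over from the previous line; the table rounds u and y to 3 d.p., halves away from zero)
n=0: y=0, sp=5, e=sp−y=5; I=5, D=e−e_prev=5; u=2·5+1/2·5+3/2·5=20; next y=2/5·0+1/4·20=5
n=1: y=5, sp=5, e=sp−y=0; I=5, D=e−e_prev=-5; u=2·0+1/2·5+3/2·(-5)=-5; next y=2/5·5+1/4·(-5)=0.75
n=2: y=0.75, sp=5, e=sp−y=4.25; I=9.25, D=e−e_prev=4.25; u=2·4.25+1/2·9.25+3/2·4.25=19.5; next y=2/5·0.75+1/4·19.5=5.175
n=3: y=5.175, sp=5, e=sp−y=-0.175; I=9.075, D=e−e_prev=-4.425; u=2·(-0.175)+1/2·9.075+3/2·(-4.425)=-2.45; next y=2/5·5.175+1/4·(-2.45)=1.4575
n=4: y=1.4575, sp=5, e=sp−y=3.5425; I=12.6175, D=e−e_prev=3.7175; u=2·3.5425+1/2·12.6175+3/2·3.7175=18.97; next y=2/5·1.4575+1/4·18.97=5.3255
n=5: y=5.3255, sp=5, e=sp−y=-0.3255; I=12.292, D=e−e_prev=-3.868; u=2·(-0.3255)+1/2·12.292+3/2·(-3.868)=-0.307; next y=2/5·5.3255+1/4·(-0.307)=2.05345
n=6: y=2.05345, sp=5, e=sp−y=2.94655; I=15.23855, D=e−e_prev=3.27205; u=2·2.94655+1/2·15.23855+3/2·3.27205=18.42045; next y=2/5·2.05345+1/4·18.42045≈5.426493
n=7: y≈5.426493, sp=5, e=sp−y≈-0.426493; I≈14.812058, D=e−e_prev≈-3.373043; u=2·(-0.426493)+1/2·14.812058+3/2·(-3.373043)≈1.49348; next y=2/5·5.426493+1/4·1.49348≈2.543967
n=8: y=2.543967, sp=5, e=sp−y=2.456033; I≈17.268091, D=e−e_prev≈2.882526; u=2·2.456033+1/2·17.268091+3/2·2.882526≈17.869900; next y=2/5·2.543967+1/4·17.869900≈5.485062
n=9: y≈5.485062, sp=5, e=sp−y≈-0.485062; I≈16.783029, D=e−e_prev≈-2.941095; u=2·(-0.485062)+1/2·16.783029+3/2·(-2.941095)≈3.009749; next y=2/5·5.485062+1/4·3.009749≈2.946462
n=10: y≈2.946462, sp=5, e=sp−y≈2.053538; I≈18.836567, D=e−e_prev≈2.538600; u=2·2.053538+1/2·18.836567+3/2·2.538600≈17.333259; next y=2/5·2.946462+1/4·17.333259≈5.511900
n=11: y≈5.511900, sp=5, e=sp−y≈-0.511900; I≈18.324667, D=e−e_prev≈-2.565438; u=2·(-0.511900)+1/2·18.324667+3/2·(-2.565438)≈4.290378; next y=2/5·5.511900+1/4·4.290378≈3.277354
n=12: y≈3.277354, sp=5, e=sp−y≈1.722646; I≈20.047313, D=e−e_prev≈2.234545; u=2·1.722646+1/2·20.047313+3/2·2.234545≈16.820766; next y=2/5·3.277354+1/4·16.820766≈5.516133
n=13: y≈5.516133, sp=5, e=sp−y≈-0.516133; I≈19.531180, D=e−e_prev≈-2.238779; u=2·(-0.516133)+1/2·19.531180+3/2·(-2.238779)≈5.375155; next y=2/5·5.516133+1/4·5.375155≈3.550242
n=14: y≈3.550242, sp=5, e=sp−y≈1.449758; I≈20.980938, D=e−e_prev≈1.965891; u=2·1.449758+1/2·20.980938+3/2·1.965891≈16.338821; next y=2/5·3.550242+1/4·16.338821≈5.504802

0 5 20.000 0.000
1 5 -5.000 5.000
2 5 19.500 0.750
3 5 -2.450 5.175
4 5 18.970 1.458
5 5 -0.307 5.326
6 5 18.420 2.053
7 5 1.493 5.426
8 5 17.870 2.544
9 5 3.010 5.485
10 5 17.333 2.946
11 5 4.290 5.512
12 5 16.821 3.277
13 5 5.375 5.516
14 5 16.339 3.550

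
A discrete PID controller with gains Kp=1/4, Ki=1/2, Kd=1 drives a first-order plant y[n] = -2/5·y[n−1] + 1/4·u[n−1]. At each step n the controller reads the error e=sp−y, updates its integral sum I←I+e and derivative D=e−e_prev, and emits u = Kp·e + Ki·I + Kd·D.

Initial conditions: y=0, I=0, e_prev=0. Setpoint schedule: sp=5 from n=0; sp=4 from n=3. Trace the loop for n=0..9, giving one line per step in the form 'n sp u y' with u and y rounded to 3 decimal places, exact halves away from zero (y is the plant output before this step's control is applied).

0 5 8.750 0.000
1 5 2.422 2.188
2 5 10.315 -0.270
3 4 3.570 2.687
4 4 13.203 -0.182
5 4 6.203 3.374
6 4 15.624 0.201
7 4 8.008 3.825
8 4 17.588 0.472
9 4 9.460 4.208

(exact arithmetic carried between steps; '≈' marks a value shown rounded to 6 d.p. or computed from one; I and e_prev carry over from the previous line; the table rounds u and y to 3 d.p., halves away from zero)
n=0: y=0, sp=5, e=sp−y=5; I=5, D=e−e_prev=5; u=1/4·5+1/2·5+1·5=8.75; next y=-2/5·0+1/4·8.75=2.1875
n=1: y=2.1875, sp=5, e=sp−y=2.8125; I=7.8125, D=e−e_prev=-2.1875; u=1/4·2.8125+1/2·7.8125+1·(-2.1875)=2.421875; next y=-2/5·2.1875+1/4·2.421875≈-0.269531
n=2: y≈-0.269531, sp=5, e=sp−y≈5.269531; I≈13.082031, D=e−e_prev≈2.457031; u=1/4·5.269531+1/2·13.082031+1·2.457031≈10.315430; next y=-2/5·(-0.269531)+1/4·10.315430≈2.686670
n=3: y≈2.686670, sp=4, e=sp−y≈1.313330; I≈14.395361, D=e−e_prev≈-3.956201; u=1/4·1.313330+1/2·14.395361+1·(-3.956201)≈3.569812; next y=-2/5·2.686670+1/4·3.569812≈-0.182215
n=4: y≈-0.182215, sp=4, e=sp−y≈4.182215; I≈18.577576, D=e−e_prev≈2.868885; u=1/4·4.182215+1/2·18.577576+1·2.868885≈13.203227; next y=-2/5·(-0.182215)+1/4·13.203227≈3.373693
n=5: y≈3.373693, sp=4, e=sp−y≈0.626307; I≈19.203884, D=e−e_prev≈-3.555908; u=1/4·0.626307+1/2·19.203884+1·(-3.555908)≈6.202611; next y=-2/5·3.373693+1/4·6.202611≈0.201176
n=6: y≈0.201176, sp=4, e=sp−y≈3.798824; I≈23.002708, D=e−e_prev≈3.172517; u=1/4·3.798824+1/2·23.002708+1·3.172517≈15.623577; next y=-2/5·0.201176+1/4·15.623577≈3.825424
n=7: y≈3.825424, sp=4, e=sp−y≈0.174576; I≈23.177284, D=e−e_prev≈-3.624248; u=1/4·0.174576+1/2·23.177284+1·(-3.624248)≈8.008038; next y=-2/5·3.825424+1/4·8.008038≈0.471840
n=8: y≈0.471840, sp=4, e=sp−y≈3.528160; I≈26.705444, D=e−e_prev≈3.353584; u=1/4·3.528160+1/2·26.705444+1·3.353584≈17.588346; next y=-2/5·0.471840+1/4·17.588346≈4.208351
n=9: y≈4.208351, sp=4, e=sp−y≈-0.208351; I≈26.497093, D=e−e_prev≈-3.736511; u=1/4·(-0.208351)+1/2·26.497093+1·(-3.736511)≈9.459948; next y=-2/5·4.208351+1/4·9.459948≈0.681647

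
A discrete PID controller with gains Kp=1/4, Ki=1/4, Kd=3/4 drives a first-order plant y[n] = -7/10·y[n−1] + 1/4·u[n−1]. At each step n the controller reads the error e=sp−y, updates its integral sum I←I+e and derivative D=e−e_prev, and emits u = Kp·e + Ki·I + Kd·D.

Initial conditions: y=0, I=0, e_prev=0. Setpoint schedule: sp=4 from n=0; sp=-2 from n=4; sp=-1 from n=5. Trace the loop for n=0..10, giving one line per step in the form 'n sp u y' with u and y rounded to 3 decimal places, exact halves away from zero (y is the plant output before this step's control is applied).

0 4 5.000 0.000
1 4 1.438 1.250
2 4 5.270 -0.516
3 4 2.332 1.678
4 -2 -0.105 -0.592
5 -1 2.366 0.388
6 -1 2.089 0.320
7 -1 1.734 0.299
8 -1 1.486 0.225
9 -1 1.138 0.214
10 -1 0.926 0.134

(exact arithmetic carried between steps; '≈' marks a value shown rounded to 6 d.p. or computed from one; I and e_prev carry over from the previous line; the table rounds u and y to 3 d.p., halves away from zero)
n=0: y=0, sp=4, e=sp−y=4; I=4, D=e−e_prev=4; u=1/4·4+1/4·4+3/4·4=5; next y=-7/10·0+1/4·5=1.25
n=1: y=1.25, sp=4, e=sp−y=2.75; I=6.75, D=e−e_prev=-1.25; u=1/4·2.75+1/4·6.75+3/4·(-1.25)=1.4375; next y=-7/10·1.25+1/4·1.4375=-0.515625
n=2: y=-0.515625, sp=4, e=sp−y=4.515625; I=11.265625, D=e−e_prev=1.765625; u=1/4·4.515625+1/4·11.265625+3/4·1.765625≈5.269531; next y=-7/10·(-0.515625)+1/4·5.269531≈1.678320
n=3: y≈1.678320, sp=4, e=sp−y≈2.321680; I≈13.587305, D=e−e_prev≈-2.193945; u=1/4·2.321680+1/4·13.587305+3/4·(-2.193945)≈2.331787; next y=-7/10·1.678320+1/4·2.331787≈-0.591877
n=4: y≈-0.591877, sp=-2, e=sp−y≈-1.408123; I≈12.179182, D=e−e_prev≈-3.729802; u=1/4·(-1.408123)+1/4·12.179182+3/4·(-3.729802)≈-0.104587; next y=-7/10·(-0.591877)+1/4·(-0.104587)≈0.388168
n=5: y≈0.388168, sp=-1, e=sp−y≈-1.388168; I≈10.791015, D=e−e_prev≈0.019955; u=1/4·(-1.388168)+1/4·10.791015+3/4·0.019955≈2.365678; next y=-7/10·0.388168+1/4·2.365678≈0.319702
n=6: y≈0.319702, sp=-1, e=sp−y≈-1.319702; I≈9.471312, D=e−e_prev≈0.068465; u=1/4·(-1.319702)+1/4·9.471312+3/4·0.068465≈2.089251; next y=-7/10·0.319702+1/4·2.089251≈0.298521
n=7: y≈0.298521, sp=-1, e=sp−y≈-1.298521; I≈8.172791, D=e−e_prev≈0.021181; u=1/4·(-1.298521)+1/4·8.172791+3/4·0.021181≈1.734453; next y=-7/10·0.298521+1/4·1.734453≈0.224648
n=8: y≈0.224648, sp=-1, e=sp−y≈-1.224648; I≈6.948143, D=e−e_prev≈0.073873; u=1/4·(-1.224648)+1/4·6.948143+3/4·0.073873≈1.486278; next y=-7/10·0.224648+1/4·1.486278≈0.214316
n=9: y≈0.214316, sp=-1, e=sp−y≈-1.214316; I≈5.733827, D=e−e_prev≈0.010333; u=1/4·(-1.214316)+1/4·5.733827+3/4·0.010333≈1.137627; next y=-7/10·0.214316+1/4·1.137627≈0.134386
n=10: y≈0.134386, sp=-1, e=sp−y≈-1.134386; I≈4.599441, D=e−e_prev≈0.079930; u=1/4·(-1.134386)+1/4·4.599441+3/4·0.079930≈0.926211; next y=-7/10·0.134386+1/4·0.926211≈0.137483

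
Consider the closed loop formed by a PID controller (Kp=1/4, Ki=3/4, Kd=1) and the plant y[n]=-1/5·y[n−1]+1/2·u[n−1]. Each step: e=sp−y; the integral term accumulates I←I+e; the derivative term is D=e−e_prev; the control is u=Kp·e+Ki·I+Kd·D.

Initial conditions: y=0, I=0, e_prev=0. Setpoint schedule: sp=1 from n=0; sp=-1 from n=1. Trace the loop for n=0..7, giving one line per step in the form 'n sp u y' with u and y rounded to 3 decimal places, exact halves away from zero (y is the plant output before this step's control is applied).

0 1 2.000 0.000
1 -1 -4.250 1.000
2 -1 3.900 -2.325
3 -1 -7.911 2.415
4 -1 7.975 -4.439
5 -1 -14.927 4.875
6 -1 16.608 -8.439
7 -1 -27.988 9.992

(exact arithmetic carried between steps; '≈' marks a value shown rounded to 6 d.p. or computed from one; I and e_prev carry over from the previous line; the table rounds u and y to 3 d.p., halves away from zero)
n=0: y=0, sp=1, e=sp−y=1; I=1, D=e−e_prev=1; u=1/4·1+3/4·1+1·1=2; next y=-1/5·0+1/2·2=1
n=1: y=1, sp=-1, e=sp−y=-2; I=-1, D=e−e_prev=-3; u=1/4·(-2)+3/4·(-1)+1·(-3)=-4.25; next y=-1/5·1+1/2·(-4.25)=-2.325
n=2: y=-2.325, sp=-1, e=sp−y=1.325; I=0.325, D=e−e_prev=3.325; u=1/4·1.325+3/4·0.325+1·3.325=3.9; next y=-1/5·(-2.325)+1/2·3.9=2.415
n=3: y=2.415, sp=-1, e=sp−y=-3.415; I=-3.09, D=e−e_prev=-4.74; u=1/4·(-3.415)+3/4·(-3.09)+1·(-4.74)=-7.91125; next y=-1/5·2.415+1/2·(-7.91125)=-4.438625
n=4: y=-4.438625, sp=-1, e=sp−y=3.438625; I=0.348625, D=e−e_prev=6.853625; u=1/4·3.438625+3/4·0.348625+1·6.853625=7.97475; next y=-1/5·(-4.438625)+1/2·7.97475=4.8751
n=5: y=4.8751, sp=-1, e=sp−y=-5.8751; I=-5.526475, D=e−e_prev=-9.313725; u=1/4·(-5.8751)+3/4·(-5.526475)+1·(-9.313725)≈-14.927356; next y=-1/5·4.8751+1/2·(-14.927356)≈-8.438698
n=6: y≈-8.438698, sp=-1, e=sp−y≈7.438698; I≈1.912223, D=e−e_prev≈13.313798; u=1/4·7.438698+3/4·1.912223+1·13.313798≈16.60764; next y=-1/5·(-8.438698)+1/2·16.60764≈9.991560
n=7: y≈9.991560, sp=-1, e=sp−y≈-10.991560; I≈-9.079337, D=e−e_prev≈-18.430258; u=1/4·(-10.991560)+3/4·(-9.079337)+1·(-18.430258)≈-27.987650; next y=-1/5·9.991560+1/2·(-27.987650)≈-15.992137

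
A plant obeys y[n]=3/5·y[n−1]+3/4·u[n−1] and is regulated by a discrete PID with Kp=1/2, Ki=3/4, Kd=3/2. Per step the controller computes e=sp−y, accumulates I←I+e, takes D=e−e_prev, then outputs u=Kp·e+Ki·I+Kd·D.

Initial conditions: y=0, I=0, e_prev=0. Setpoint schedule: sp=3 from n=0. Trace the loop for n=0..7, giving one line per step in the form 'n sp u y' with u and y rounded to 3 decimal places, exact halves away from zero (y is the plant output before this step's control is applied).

(exact arithmetic carried between steps; '≈' marks a value shown rounded to 6 d.p. or computed from one; I and e_prev carry over from the previous line; the table rounds u and y to 3 d.p., halves away from zero)
n=0: y=0, sp=3, e=sp−y=3; I=3, D=e−e_prev=3; u=1/2·3+3/4·3+3/2·3=8.25; next y=3/5·0+3/4·8.25=6.1875
n=1: y=6.1875, sp=3, e=sp−y=-3.1875; I=-0.1875, D=e−e_prev=-6.1875; u=1/2·(-3.1875)+3/4·(-0.1875)+3/2·(-6.1875)=-11.015625; next y=3/5·6.1875+3/4·(-11.015625)≈-4.549219
n=2: y≈-4.549219, sp=3, e=sp−y≈7.549219; I≈7.361719, D=e−e_prev≈10.736719; u=1/2·7.549219+3/4·7.361719+3/2·10.736719≈25.400977; next y=3/5·(-4.549219)+3/4·25.400977≈16.321201
n=3: y≈16.321201, sp=3, e=sp−y≈-13.321201; I≈-5.959482, D=e−e_prev≈-20.870420; u=1/2·(-13.321201)+3/4·(-5.959482)+3/2·(-20.870420)≈-42.435842; next y=3/5·16.321201+3/4·(-42.435842)≈-22.034161
n=4: y≈-22.034161, sp=3, e=sp−y≈25.034161; I≈19.074679, D=e−e_prev≈38.355362; u=1/2·25.034161+3/4·19.074679+3/2·38.355362≈84.356133; next y=3/5·(-22.034161)+3/4·84.356133≈50.046603
n=5: y≈50.046603, sp=3, e=sp−y≈-47.046603; I≈-27.971924, D=e−e_prev≈-72.080764; u=1/2·(-47.046603)+3/4·(-27.971924)+3/2·(-72.080764)≈-152.623391; next y=3/5·50.046603+3/4·(-152.623391)≈-84.439581
n=6: y≈-84.439581, sp=3, e=sp−y≈87.439581; I≈59.467657, D=e−e_prev≈134.486184; u=1/2·87.439581+3/4·59.467657+3/2·134.486184≈290.049810; next y=3/5·(-84.439581)+3/4·290.049810≈166.873608
n=7: y≈166.873608, sp=3, e=sp−y≈-163.873608; I≈-104.405952, D=e−e_prev≈-251.313190; u=1/2·(-163.873608)+3/4·(-104.405952)+3/2·(-251.313190)≈-537.211052; next y=3/5·166.873608+3/4·(-537.211052)≈-302.784124

0 3 8.250 0.000
1 3 -11.016 6.188
2 3 25.401 -4.549
3 3 -42.436 16.321
4 3 84.356 -22.034
5 3 -152.623 50.047
6 3 290.050 -84.440
7 3 -537.211 166.874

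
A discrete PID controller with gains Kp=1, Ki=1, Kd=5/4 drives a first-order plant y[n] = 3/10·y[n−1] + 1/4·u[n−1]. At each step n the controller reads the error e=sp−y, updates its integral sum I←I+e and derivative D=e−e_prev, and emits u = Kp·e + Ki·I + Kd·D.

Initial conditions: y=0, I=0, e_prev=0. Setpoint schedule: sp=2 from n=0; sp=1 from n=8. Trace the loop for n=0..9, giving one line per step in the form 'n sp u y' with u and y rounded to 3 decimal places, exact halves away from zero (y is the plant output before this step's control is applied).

0 2 6.500 0.000
1 2 0.719 1.625
2 2 6.238 0.667
3 2 2.823 1.760
4 2 6.138 1.234
5 2 4.066 1.905
6 2 6.030 1.588
7 2 4.759 1.984
8 1 2.667 1.785
9 1 4.777 1.202

(exact arithmetic carried between steps; '≈' marks a value shown rounded to 6 d.p. or computed from one; I and e_prev carry over from the previous line; the table rounds u and y to 3 d.p., halves away from zero)
n=0: y=0, sp=2, e=sp−y=2; I=2, D=e−e_prev=2; u=1·2+1·2+5/4·2=6.5; next y=3/10·0+1/4·6.5=1.625
n=1: y=1.625, sp=2, e=sp−y=0.375; I=2.375, D=e−e_prev=-1.625; u=1·0.375+1·2.375+5/4·(-1.625)=0.71875; next y=3/10·1.625+1/4·0.71875≈0.667188
n=2: y≈0.667188, sp=2, e=sp−y≈1.332813; I≈3.707813, D=e−e_prev≈0.957813; u=1·1.332813+1·3.707813+5/4·0.957813≈6.237891; next y=3/10·0.667188+1/4·6.237891≈1.759629
n=3: y≈1.759629, sp=2, e=sp−y≈0.240371; I≈3.948184, D=e−e_prev≈-1.092441; u=1·0.240371+1·3.948184+5/4·(-1.092441)≈2.823003; next y=3/10·1.759629+1/4·2.823003≈1.233639
n=4: y≈1.233639, sp=2, e=sp−y≈0.766361; I≈4.714544, D=e−e_prev≈0.525990; u=1·0.766361+1·4.714544+5/4·0.525990≈6.138392; next y=3/10·1.233639+1/4·6.138392≈1.904690
n=5: y≈1.904690, sp=2, e=sp−y≈0.095310; I≈4.809854, D=e−e_prev≈-0.671050; u=1·0.095310+1·4.809854+5/4·(-0.671050)≈4.066352; next y=3/10·1.904690+1/4·4.066352≈1.587995
n=6: y≈1.587995, sp=2, e=sp−y≈0.412005; I≈5.221860, D=e−e_prev≈0.316695; u=1·0.412005+1·5.221860+5/4·0.316695≈6.029733; next y=3/10·1.587995+1/4·6.029733≈1.983832
n=7: y≈1.983832, sp=2, e=sp−y≈0.016168; I≈5.238028, D=e−e_prev≈-0.395837; u=1·0.016168+1·5.238028+5/4·(-0.395837)≈4.759400; next y=3/10·1.983832+1/4·4.759400≈1.785000
n=8: y≈1.785000, sp=1, e=sp−y≈-0.785000; I≈4.453028, D=e−e_prev≈-0.801168; u=1·(-0.785000)+1·4.453028+5/4·(-0.801168)≈2.666569; next y=3/10·1.785000+1/4·2.666569≈1.202142
n=9: y≈1.202142, sp=1, e=sp−y≈-0.202142; I≈4.250886, D=e−e_prev≈0.582857; u=1·(-0.202142)+1·4.250886+5/4·0.582857≈4.777316; next y=3/10·1.202142+1/4·4.777316≈1.554972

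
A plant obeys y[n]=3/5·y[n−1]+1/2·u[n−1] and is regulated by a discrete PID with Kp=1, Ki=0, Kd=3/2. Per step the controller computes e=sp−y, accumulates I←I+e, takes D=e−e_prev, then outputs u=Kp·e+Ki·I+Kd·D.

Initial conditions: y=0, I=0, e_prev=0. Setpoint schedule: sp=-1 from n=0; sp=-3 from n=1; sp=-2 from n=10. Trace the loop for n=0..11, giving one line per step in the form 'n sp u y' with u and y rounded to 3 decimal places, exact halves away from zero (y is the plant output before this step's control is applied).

0 -1 -2.500 0.000
1 -3 -2.875 -1.250
2 -3 0.594 -2.188
3 -3 -3.742 -1.016
4 -3 1.678 -2.480
5 -3 -5.097 -0.649
6 -3 3.371 -2.938
7 -3 -7.214 -0.077
8 -3 6.018 -3.653
9 -3 -10.522 0.817
10 -2 12.653 -4.771
11 -2 -17.816 3.464

(exact arithmetic carried between steps; '≈' marks a value shown rounded to 6 d.p. or computed from one; I and e_prev carry over from the previous line; the table rounds u and y to 3 d.p., halves away from zero)
n=0: y=0, sp=-1, e=sp−y=-1; I=-1, D=e−e_prev=-1; u=1·(-1)+0·(-1)+3/2·(-1)=-2.5; next y=3/5·0+1/2·(-2.5)=-1.25
n=1: y=-1.25, sp=-3, e=sp−y=-1.75; I=-2.75, D=e−e_prev=-0.75; u=1·(-1.75)+0·(-2.75)+3/2·(-0.75)=-2.875; next y=3/5·(-1.25)+1/2·(-2.875)=-2.1875
n=2: y=-2.1875, sp=-3, e=sp−y=-0.8125; I=-3.5625, D=e−e_prev=0.9375; u=1·(-0.8125)+0·(-3.5625)+3/2·0.9375=0.59375; next y=3/5·(-2.1875)+1/2·0.59375=-1.015625
n=3: y=-1.015625, sp=-3, e=sp−y=-1.984375; I=-5.546875, D=e−e_prev=-1.171875; u=1·(-1.984375)+0·(-5.546875)+3/2·(-1.171875)≈-3.742188; next y=3/5·(-1.015625)+1/2·(-3.742188)≈-2.480469
n=4: y≈-2.480469, sp=-3, e=sp−y≈-0.519531; I≈-6.066406, D=e−e_prev≈1.464844; u=1·(-0.519531)+0·(-6.066406)+3/2·1.464844≈1.677734; next y=3/5·(-2.480469)+1/2·1.677734≈-0.649414
n=5: y≈-0.649414, sp=-3, e=sp−y≈-2.350586; I≈-8.416992, D=e−e_prev≈-1.831055; u=1·(-2.350586)+0·(-8.416992)+3/2·(-1.831055)≈-5.097168; next y=3/5·(-0.649414)+1/2·(-5.097168)≈-2.938232
n=6: y≈-2.938232, sp=-3, e=sp−y≈-0.061768; I≈-8.478760, D=e−e_prev≈2.288818; u=1·(-0.061768)+0·(-8.478760)+3/2·2.288818≈3.371460; next y=3/5·(-2.938232)+1/2·3.371460≈-0.077209
n=7: y≈-0.077209, sp=-3, e=sp−y≈-2.922791; I≈-11.401550, D=e−e_prev≈-2.861023; u=1·(-2.922791)+0·(-11.401550)+3/2·(-2.861023)≈-7.214325; next y=3/5·(-0.077209)+1/2·(-7.214325)≈-3.653488
n=8: y≈-3.653488, sp=-3, e=sp−y≈0.653488; I≈-10.748062, D=e−e_prev≈3.576279; u=1·0.653488+0·(-10.748062)+3/2·3.576279≈6.017906; next y=3/5·(-3.653488)+1/2·6.017906≈0.816860
n=9: y≈0.816860, sp=-3, e=sp−y≈-3.816860; I≈-14.564922, D=e−e_prev≈-4.470348; u=1·(-3.816860)+0·(-14.564922)+3/2·(-4.470348)≈-10.522383; next y=3/5·0.816860+1/2·(-10.522383)≈-4.771075
n=10: y≈-4.771075, sp=-2, e=sp−y≈2.771075; I≈-11.793847, D=e−e_prev≈6.587935; u=1·2.771075+0·(-11.793847)+3/2·6.587935≈12.652978; next y=3/5·(-4.771075)+1/2·12.652978≈3.463844
n=11: y≈3.463844, sp=-2, e=sp−y≈-5.463844; I≈-17.257691, D=e−e_prev≈-8.234919; u=1·(-5.463844)+0·(-17.257691)+3/2·(-8.234919)≈-17.816223; next y=3/5·3.463844+1/2·(-17.816223)≈-6.829805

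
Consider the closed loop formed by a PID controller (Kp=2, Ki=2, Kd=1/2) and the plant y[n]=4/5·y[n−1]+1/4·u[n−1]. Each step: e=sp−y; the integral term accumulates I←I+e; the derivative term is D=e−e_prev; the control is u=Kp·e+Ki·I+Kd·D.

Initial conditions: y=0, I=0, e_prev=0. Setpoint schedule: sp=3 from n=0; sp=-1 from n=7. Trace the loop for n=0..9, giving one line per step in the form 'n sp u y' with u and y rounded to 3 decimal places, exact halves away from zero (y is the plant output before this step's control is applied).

(exact arithmetic carried between steps; '≈' marks a value shown rounded to 6 d.p. or computed from one; I and e_prev carry over from the previous line; the table rounds u and y to 3 d.p., halves away from zero)
n=0: y=0, sp=3, e=sp−y=3; I=3, D=e−e_prev=3; u=2·3+2·3+1/2·3=13.5; next y=4/5·0+1/4·13.5=3.375
n=1: y=3.375, sp=3, e=sp−y=-0.375; I=2.625, D=e−e_prev=-3.375; u=2·(-0.375)+2·2.625+1/2·(-3.375)=2.8125; next y=4/5·3.375+1/4·2.8125=3.403125
n=2: y=3.403125, sp=3, e=sp−y=-0.403125; I=2.221875, D=e−e_prev=-0.028125; u=2·(-0.403125)+2·2.221875+1/2·(-0.028125)≈3.623438; next y=4/5·3.403125+1/4·3.623438≈3.628359
n=3: y≈3.628359, sp=3, e=sp−y≈-0.628359; I≈1.593516, D=e−e_prev≈-0.225234; u=2·(-0.628359)+2·1.593516+1/2·(-0.225234)≈1.817695; next y=4/5·3.628359+1/4·1.817695≈3.357111
n=4: y≈3.357111, sp=3, e=sp−y≈-0.357111; I≈1.236404, D=e−e_prev≈0.271248; u=2·(-0.357111)+2·1.236404+1/2·0.271248≈1.894210; next y=4/5·3.357111+1/4·1.894210≈3.159242
n=5: y≈3.159242, sp=3, e=sp−y≈-0.159242; I≈1.077163, D=e−e_prev≈0.197870; u=2·(-0.159242)+2·1.077163+1/2·0.197870≈1.934777; next y=4/5·3.159242+1/4·1.934777≈3.011088
n=6: y≈3.011088, sp=3, e=sp−y≈-0.011088; I≈1.066075, D=e−e_prev≈0.148154; u=2·(-0.011088)+2·1.066075+1/2·0.148154≈2.184052; next y=4/5·3.011088+1/4·2.184052≈2.954883
n=7: y≈2.954883, sp=-1, e=sp−y≈-3.954883; I≈-2.888808, D=e−e_prev≈-3.943796; u=2·(-3.954883)+2·(-2.888808)+1/2·(-3.943796)≈-15.659280; next y=4/5·2.954883+1/4·(-15.659280)≈-1.550913
n=8: y≈-1.550913, sp=-1, e=sp−y≈0.550913; I≈-2.337894, D=e−e_prev≈4.505797; u=2·0.550913+2·(-2.337894)+1/2·4.505797≈-1.321064; next y=4/5·(-1.550913)+1/4·(-1.321064)≈-1.570997
n=9: y≈-1.570997, sp=-1, e=sp−y≈0.570997; I≈-1.766898, D=e−e_prev≈0.020083; u=2·0.570997+2·(-1.766898)+1/2·0.020083≈-2.381761; next y=4/5·(-1.570997)+1/4·(-2.381761)≈-1.852237

0 3 13.500 0.000
1 3 2.813 3.375
2 3 3.623 3.403
3 3 1.818 3.628
4 3 1.894 3.357
5 3 1.935 3.159
6 3 2.184 3.011
7 -1 -15.659 2.955
8 -1 -1.321 -1.551
9 -1 -2.382 -1.571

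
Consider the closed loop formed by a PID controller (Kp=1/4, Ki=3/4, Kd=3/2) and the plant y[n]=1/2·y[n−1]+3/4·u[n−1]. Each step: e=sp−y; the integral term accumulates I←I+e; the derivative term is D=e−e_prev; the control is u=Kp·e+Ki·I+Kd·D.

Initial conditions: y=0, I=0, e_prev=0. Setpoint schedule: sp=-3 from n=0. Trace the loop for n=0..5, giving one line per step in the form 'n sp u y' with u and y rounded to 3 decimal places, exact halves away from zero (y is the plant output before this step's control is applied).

0 -3 -7.500 0.000
1 -3 8.813 -5.625
2 -3 -21.211 3.797
3 -3 32.341 -14.010
4 -3 -64.263 17.251
5 -3 109.496 -39.572

(exact arithmetic carried between steps; '≈' marks a value shown rounded to 6 d.p. or computed from one; I and e_prev carry over from the previous line; the table rounds u and y to 3 d.p., halves away from zero)
n=0: y=0, sp=-3, e=sp−y=-3; I=-3, D=e−e_prev=-3; u=1/4·(-3)+3/4·(-3)+3/2·(-3)=-7.5; next y=1/2·0+3/4·(-7.5)=-5.625
n=1: y=-5.625, sp=-3, e=sp−y=2.625; I=-0.375, D=e−e_prev=5.625; u=1/4·2.625+3/4·(-0.375)+3/2·5.625=8.8125; next y=1/2·(-5.625)+3/4·8.8125=3.796875
n=2: y=3.796875, sp=-3, e=sp−y=-6.796875; I=-7.171875, D=e−e_prev=-9.421875; u=1/4·(-6.796875)+3/4·(-7.171875)+3/2·(-9.421875)≈-21.210938; next y=1/2·3.796875+3/4·(-21.210938)≈-14.009766
n=3: y≈-14.009766, sp=-3, e=sp−y≈11.009766; I≈3.837891, D=e−e_prev≈17.806641; u=1/4·11.009766+3/4·3.837891+3/2·17.806641≈32.340820; next y=1/2·(-14.009766)+3/4·32.340820≈17.250732
n=4: y≈17.250732, sp=-3, e=sp−y≈-20.250732; I≈-16.412842, D=e−e_prev≈-31.260498; u=1/4·(-20.250732)+3/4·(-16.412842)+3/2·(-31.260498)≈-64.263062; next y=1/2·17.250732+3/4·(-64.263062)≈-39.571930
n=5: y≈-39.571930, sp=-3, e=sp−y≈36.571930; I≈20.159088, D=e−e_prev≈56.822662; u=1/4·36.571930+3/4·20.159088+3/2·56.822662≈109.496292; next y=1/2·(-39.571930)+3/4·109.496292≈62.336254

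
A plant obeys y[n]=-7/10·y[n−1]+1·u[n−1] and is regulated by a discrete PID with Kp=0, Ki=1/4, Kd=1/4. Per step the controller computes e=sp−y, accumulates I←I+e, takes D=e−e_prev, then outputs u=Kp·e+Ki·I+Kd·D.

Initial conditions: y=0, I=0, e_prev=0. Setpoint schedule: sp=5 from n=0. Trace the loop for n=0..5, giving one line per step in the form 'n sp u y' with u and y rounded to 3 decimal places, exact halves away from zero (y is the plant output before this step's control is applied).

0 5 2.500 0.000
1 5 1.250 2.500
2 5 4.000 -0.500
3 5 2.200 4.350
4 5 6.173 -0.845
5 5 2.531 6.764

(exact arithmetic carried between steps; '≈' marks a value shown rounded to 6 d.p. or computed from one; I and e_prev carry over from the previous line; the table rounds u and y to 3 d.p., halves away from zero)
n=0: y=0, sp=5, e=sp−y=5; I=5, D=e−e_prev=5; u=0·5+1/4·5+1/4·5=2.5; next y=-7/10·0+1·2.5=2.5
n=1: y=2.5, sp=5, e=sp−y=2.5; I=7.5, D=e−e_prev=-2.5; u=0·2.5+1/4·7.5+1/4·(-2.5)=1.25; next y=-7/10·2.5+1·1.25=-0.5
n=2: y=-0.5, sp=5, e=sp−y=5.5; I=13, D=e−e_prev=3; u=0·5.5+1/4·13+1/4·3=4; next y=-7/10·(-0.5)+1·4=4.35
n=3: y=4.35, sp=5, e=sp−y=0.65; I=13.65, D=e−e_prev=-4.85; u=0·0.65+1/4·13.65+1/4·(-4.85)=2.2; next y=-7/10·4.35+1·2.2=-0.845
n=4: y=-0.845, sp=5, e=sp−y=5.845; I=19.495, D=e−e_prev=5.195; u=0·5.845+1/4·19.495+1/4·5.195=6.1725; next y=-7/10·(-0.845)+1·6.1725=6.764
n=5: y=6.764, sp=5, e=sp−y=-1.764; I=17.731, D=e−e_prev=-7.609; u=0·(-1.764)+1/4·17.731+1/4·(-7.609)=2.5305; next y=-7/10·6.764+1·2.5305=-2.2043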